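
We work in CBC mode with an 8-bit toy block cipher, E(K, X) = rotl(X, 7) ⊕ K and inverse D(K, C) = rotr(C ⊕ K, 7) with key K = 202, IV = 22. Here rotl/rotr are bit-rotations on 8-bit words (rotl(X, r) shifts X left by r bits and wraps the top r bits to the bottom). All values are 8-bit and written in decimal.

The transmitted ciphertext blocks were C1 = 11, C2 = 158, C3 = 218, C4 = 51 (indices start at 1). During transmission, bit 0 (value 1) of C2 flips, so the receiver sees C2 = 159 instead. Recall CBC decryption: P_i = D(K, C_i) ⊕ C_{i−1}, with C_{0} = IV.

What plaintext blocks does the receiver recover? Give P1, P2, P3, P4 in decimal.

P1 = 149, P2 = 161, P3 = 191, P4 = 41

Only C2 changed, to 159. In CBC, a change in C_i garbles P_i and flips the same bit in P_{i+1}. Decrypting the received ciphertext:
P1: D(K, 11) = 131; 131 ⊕ 22 = 149.
P2: D(K, 159) = 170; 170 ⊕ 11 = 161.
P3: D(K, 218) = 32; 32 ⊕ 159 = 191.
P4: D(K, 51) = 243; 243 ⊕ 218 = 41.
Blocks that differ from the original plaintext: P2, P3.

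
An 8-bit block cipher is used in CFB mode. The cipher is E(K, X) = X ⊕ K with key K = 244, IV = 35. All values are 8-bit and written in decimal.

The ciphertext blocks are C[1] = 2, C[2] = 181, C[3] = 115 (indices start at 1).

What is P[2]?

CFB decryption: P_i = C_i ⊕ E(K, C_{i−1}), with C_{0} = IV.
P[2]: E(K, 2) = 246; 181 ⊕ 246 = 67.

P[2] = 67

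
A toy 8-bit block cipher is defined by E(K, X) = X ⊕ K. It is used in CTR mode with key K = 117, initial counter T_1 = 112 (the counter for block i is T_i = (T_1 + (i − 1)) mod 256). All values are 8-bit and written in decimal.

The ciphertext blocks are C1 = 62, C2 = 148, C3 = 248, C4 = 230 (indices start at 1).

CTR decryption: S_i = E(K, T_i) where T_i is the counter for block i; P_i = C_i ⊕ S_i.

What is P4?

P4: T = 115, S = E(K, T) = 6; 230 ⊕ 6 = 224.

P4 = 224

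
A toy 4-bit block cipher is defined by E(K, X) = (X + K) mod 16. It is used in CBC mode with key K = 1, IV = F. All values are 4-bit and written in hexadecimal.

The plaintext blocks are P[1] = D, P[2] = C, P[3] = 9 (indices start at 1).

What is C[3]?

CBC encryption: C_i = E(K, P_i ⊕ C_{i−1}), with C_{0} = IV.
C[1]: P[1] ⊕ F = 2; E(K, 2) = 3.
C[2]: P[2] ⊕ 3 = F; E(K, F) = 0.
C[3]: P[3] ⊕ 0 = 9; E(K, 9) = A.

C[3] = A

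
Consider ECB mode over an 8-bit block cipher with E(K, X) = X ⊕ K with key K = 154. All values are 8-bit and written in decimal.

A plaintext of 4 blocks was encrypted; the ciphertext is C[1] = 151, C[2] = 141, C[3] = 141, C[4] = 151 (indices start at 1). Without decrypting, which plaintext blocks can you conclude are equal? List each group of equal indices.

P[1] = P[4]; P[2] = P[3]

ECB encrypts each block independently with the same key, so equal ciphertext blocks imply equal plaintext blocks.
C[1] = C[4] = 151, so P[1] = P[4].
C[2] = C[3] = 141, so P[2] = P[3].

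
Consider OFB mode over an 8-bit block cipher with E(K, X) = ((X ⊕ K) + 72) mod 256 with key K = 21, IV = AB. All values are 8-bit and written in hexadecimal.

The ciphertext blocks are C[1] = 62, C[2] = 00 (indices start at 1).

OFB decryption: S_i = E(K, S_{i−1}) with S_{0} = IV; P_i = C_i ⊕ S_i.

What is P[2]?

P[1]: S = E(K, AB) = FC; 62 ⊕ FC = 9E.
P[2]: S = E(K, FC) = 4F; 00 ⊕ 4F = 4F.

P[2] = 4F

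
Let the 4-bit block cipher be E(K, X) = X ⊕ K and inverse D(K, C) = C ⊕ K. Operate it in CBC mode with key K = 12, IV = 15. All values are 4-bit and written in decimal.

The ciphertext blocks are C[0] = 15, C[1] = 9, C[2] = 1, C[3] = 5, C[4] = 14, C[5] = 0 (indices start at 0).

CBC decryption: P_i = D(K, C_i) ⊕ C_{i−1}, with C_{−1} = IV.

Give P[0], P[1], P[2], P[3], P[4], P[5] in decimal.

P[0] = 12, P[1] = 10, P[2] = 4, P[3] = 8, P[4] = 7, P[5] = 2

P[0]: D(K, 15) = 3; 3 ⊕ 15 = 12.
P[1]: D(K, 9) = 5; 5 ⊕ 15 = 10.
P[2]: D(K, 1) = 13; 13 ⊕ 9 = 4.
P[3]: D(K, 5) = 9; 9 ⊕ 1 = 8.
P[4]: D(K, 14) = 2; 2 ⊕ 5 = 7.
P[5]: D(K, 0) = 12; 12 ⊕ 14 = 2.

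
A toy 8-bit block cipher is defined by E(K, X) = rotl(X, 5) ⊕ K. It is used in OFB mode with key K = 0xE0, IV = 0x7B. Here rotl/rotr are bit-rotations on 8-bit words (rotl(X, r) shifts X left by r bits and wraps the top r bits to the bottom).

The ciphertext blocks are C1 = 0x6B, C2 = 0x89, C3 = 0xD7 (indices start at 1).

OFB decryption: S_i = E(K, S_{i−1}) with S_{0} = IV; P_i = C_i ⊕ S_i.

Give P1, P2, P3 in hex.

P1 = 0xE4, P2 = 0x98, P3 = 0x15

P1: S = E(K, 0x7B) = 0x8F; 0x6B ⊕ 0x8F = 0xE4.
P2: S = E(K, 0x8F) = 0x11; 0x89 ⊕ 0x11 = 0x98.
P3: S = E(K, 0x11) = 0xC2; 0xD7 ⊕ 0xC2 = 0x15.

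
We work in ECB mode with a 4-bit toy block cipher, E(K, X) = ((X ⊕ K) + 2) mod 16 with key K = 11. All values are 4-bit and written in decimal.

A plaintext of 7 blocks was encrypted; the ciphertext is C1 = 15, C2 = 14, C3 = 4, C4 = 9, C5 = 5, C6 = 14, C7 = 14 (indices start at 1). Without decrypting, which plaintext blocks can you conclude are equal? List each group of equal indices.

P2 = P6 = P7

ECB encrypts each block independently with the same key, so equal ciphertext blocks imply equal plaintext blocks.
C2 = C6 = C7 = 14, so P2 = P6 = P7.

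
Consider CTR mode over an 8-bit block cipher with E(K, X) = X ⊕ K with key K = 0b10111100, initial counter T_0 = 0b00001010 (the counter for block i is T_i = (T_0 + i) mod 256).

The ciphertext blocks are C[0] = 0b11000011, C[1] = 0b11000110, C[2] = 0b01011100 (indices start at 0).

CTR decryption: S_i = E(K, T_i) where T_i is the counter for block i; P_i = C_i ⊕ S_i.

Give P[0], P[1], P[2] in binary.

P[0] = 0b01110101, P[1] = 0b01110001, P[2] = 0b11101100

P[0]: T = 0b00001010, S = E(K, T) = 0b10110110; 0b11000011 ⊕ 0b10110110 = 0b01110101.
P[1]: T = 0b00001011, S = E(K, T) = 0b10110111; 0b11000110 ⊕ 0b10110111 = 0b01110001.
P[2]: T = 0b00001100, S = E(K, T) = 0b10110000; 0b01011100 ⊕ 0b10110000 = 0b11101100.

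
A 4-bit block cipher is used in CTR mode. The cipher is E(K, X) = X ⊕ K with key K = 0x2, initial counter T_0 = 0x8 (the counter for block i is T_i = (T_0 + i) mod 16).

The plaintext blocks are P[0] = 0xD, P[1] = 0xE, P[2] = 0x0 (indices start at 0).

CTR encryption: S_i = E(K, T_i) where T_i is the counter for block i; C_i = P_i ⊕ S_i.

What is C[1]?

C[0]: T = 0x8, S = E(K, T) = 0xA; 0xD ⊕ 0xA = 0x7.
C[1]: T = 0x9, S = E(K, T) = 0xB; 0xE ⊕ 0xB = 0x5.

C[1] = 0x5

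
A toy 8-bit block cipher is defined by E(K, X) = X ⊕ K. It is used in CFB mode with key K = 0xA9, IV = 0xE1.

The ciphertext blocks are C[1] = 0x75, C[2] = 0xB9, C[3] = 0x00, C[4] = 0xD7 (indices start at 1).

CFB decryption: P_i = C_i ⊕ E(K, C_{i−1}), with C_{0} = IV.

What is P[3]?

P[3]: E(K, 0xB9) = 0x10; 0x00 ⊕ 0x10 = 0x10.

P[3] = 0x10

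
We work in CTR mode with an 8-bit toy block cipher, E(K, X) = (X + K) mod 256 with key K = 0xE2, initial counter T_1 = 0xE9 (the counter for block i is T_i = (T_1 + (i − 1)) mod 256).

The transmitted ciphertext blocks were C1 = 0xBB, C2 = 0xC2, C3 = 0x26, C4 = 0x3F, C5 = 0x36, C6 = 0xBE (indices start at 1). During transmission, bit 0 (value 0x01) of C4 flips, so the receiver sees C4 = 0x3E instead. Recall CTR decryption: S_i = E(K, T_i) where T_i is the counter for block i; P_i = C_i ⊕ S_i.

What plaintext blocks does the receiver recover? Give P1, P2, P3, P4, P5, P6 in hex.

Only C4 changed, to 0x3E. In CTR, a change in C_i flips the same bit in P_i only; the keystream is unaffected. Decrypting the received ciphertext:
P1: T = 0xE9, S = E(K, T) = 0xCB; 0xBB ⊕ 0xCB = 0x70.
P2: T = 0xEA, S = E(K, T) = 0xCC; 0xC2 ⊕ 0xCC = 0x0E.
P3: T = 0xEB, S = E(K, T) = 0xCD; 0x26 ⊕ 0xCD = 0xEB.
P4: T = 0xEC, S = E(K, T) = 0xCE; 0x3E ⊕ 0xCE = 0xF0.
P5: T = 0xED, S = E(K, T) = 0xCF; 0x36 ⊕ 0xCF = 0xF9.
P6: T = 0xEE, S = E(K, T) = 0xD0; 0xBE ⊕ 0xD0 = 0x6E.
Blocks that differ from the original plaintext: P4.

P1 = 0x70, P2 = 0x0E, P3 = 0xEB, P4 = 0xF0, P5 = 0xF9, P6 = 0x6E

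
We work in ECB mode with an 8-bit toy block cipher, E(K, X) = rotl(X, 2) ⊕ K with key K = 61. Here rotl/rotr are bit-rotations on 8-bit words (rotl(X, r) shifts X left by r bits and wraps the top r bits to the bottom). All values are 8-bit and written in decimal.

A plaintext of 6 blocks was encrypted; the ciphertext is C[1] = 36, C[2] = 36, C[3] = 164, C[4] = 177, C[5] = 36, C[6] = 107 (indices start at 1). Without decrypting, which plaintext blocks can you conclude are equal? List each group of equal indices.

P[1] = P[2] = P[5]

ECB encrypts each block independently with the same key, so equal ciphertext blocks imply equal plaintext blocks.
C[1] = C[2] = C[5] = 36, so P[1] = P[2] = P[5].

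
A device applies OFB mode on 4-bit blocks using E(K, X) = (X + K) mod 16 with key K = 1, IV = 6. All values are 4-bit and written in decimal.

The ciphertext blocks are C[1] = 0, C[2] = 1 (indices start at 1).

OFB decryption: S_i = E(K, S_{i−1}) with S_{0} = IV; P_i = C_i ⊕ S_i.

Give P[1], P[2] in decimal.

P[1] = 7, P[2] = 9

P[1]: S = E(K, 6) = 7; 0 ⊕ 7 = 7.
P[2]: S = E(K, 7) = 8; 1 ⊕ 8 = 9.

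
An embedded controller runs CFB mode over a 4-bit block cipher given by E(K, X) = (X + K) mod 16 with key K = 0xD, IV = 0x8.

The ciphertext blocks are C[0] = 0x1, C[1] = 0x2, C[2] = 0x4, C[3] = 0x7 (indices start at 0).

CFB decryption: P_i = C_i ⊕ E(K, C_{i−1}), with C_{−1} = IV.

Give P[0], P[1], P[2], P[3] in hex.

P[0]: E(K, 0x8) = 0x5; 0x1 ⊕ 0x5 = 0x4.
P[1]: E(K, 0x1) = 0xE; 0x2 ⊕ 0xE = 0xC.
P[2]: E(K, 0x2) = 0xF; 0x4 ⊕ 0xF = 0xB.
P[3]: E(K, 0x4) = 0x1; 0x7 ⊕ 0x1 = 0x6.

P[0] = 0x4, P[1] = 0xC, P[2] = 0xB, P[3] = 0x6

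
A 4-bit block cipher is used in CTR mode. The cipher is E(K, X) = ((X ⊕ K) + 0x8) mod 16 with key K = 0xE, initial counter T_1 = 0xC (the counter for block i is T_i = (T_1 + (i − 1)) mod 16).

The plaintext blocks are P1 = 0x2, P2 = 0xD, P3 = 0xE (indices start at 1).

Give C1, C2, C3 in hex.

CTR encryption: S_i = E(K, T_i) where T_i is the counter for block i; C_i = P_i ⊕ S_i.
C1: T = 0xC, S = E(K, T) = 0xA; 0x2 ⊕ 0xA = 0x8.
C2: T = 0xD, S = E(K, T) = 0xB; 0xD ⊕ 0xB = 0x6.
C3: T = 0xE, S = E(K, T) = 0x8; 0xE ⊕ 0x8 = 0x6.

C1 = 0x8, C2 = 0x6, C3 = 0x6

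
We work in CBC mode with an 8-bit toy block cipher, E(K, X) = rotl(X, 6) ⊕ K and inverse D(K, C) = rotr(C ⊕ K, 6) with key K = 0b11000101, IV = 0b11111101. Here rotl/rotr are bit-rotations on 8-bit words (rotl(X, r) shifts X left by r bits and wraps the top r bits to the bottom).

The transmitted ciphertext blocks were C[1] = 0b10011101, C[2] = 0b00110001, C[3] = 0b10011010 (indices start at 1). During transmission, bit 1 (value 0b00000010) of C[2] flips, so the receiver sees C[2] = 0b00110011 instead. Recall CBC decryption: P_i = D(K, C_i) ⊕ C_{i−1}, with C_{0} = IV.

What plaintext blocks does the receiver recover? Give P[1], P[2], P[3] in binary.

Only C[2] changed, to 0b00110011. In CBC, a change in C_i garbles P_i and flips the same bit in P_{i+1}. Decrypting the received ciphertext:
P[1]: D(K, 0b10011101) = 0b01100001; 0b01100001 ⊕ 0b11111101 = 0b10011100.
P[2]: D(K, 0b00110011) = 0b11011011; 0b11011011 ⊕ 0b10011101 = 0b01000110.
P[3]: D(K, 0b10011010) = 0b01111101; 0b01111101 ⊕ 0b00110011 = 0b01001110.
Blocks that differ from the original plaintext: P[2], P[3].

P[1] = 0b10011100, P[2] = 0b01000110, P[3] = 0b01001110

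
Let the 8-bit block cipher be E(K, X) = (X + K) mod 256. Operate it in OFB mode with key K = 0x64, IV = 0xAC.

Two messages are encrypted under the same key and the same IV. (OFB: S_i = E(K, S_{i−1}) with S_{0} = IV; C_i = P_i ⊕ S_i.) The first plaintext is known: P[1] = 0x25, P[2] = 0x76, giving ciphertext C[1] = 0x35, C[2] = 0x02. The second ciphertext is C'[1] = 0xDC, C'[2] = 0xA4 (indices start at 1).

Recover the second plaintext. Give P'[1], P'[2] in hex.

P'[1] = 0xCC, P'[2] = 0xD0

In OFB with a reused IV, both messages share the same keystream S_i, so C_i ⊕ C'_i = P_i ⊕ P'_i and thus P'_i = P_i ⊕ C_i ⊕ C'_i.
P'[1]: 0x25 ⊕ 0x35 ⊕ 0xDC = 0xCC.
P'[2]: 0x76 ⊕ 0x02 ⊕ 0xA4 = 0xD0.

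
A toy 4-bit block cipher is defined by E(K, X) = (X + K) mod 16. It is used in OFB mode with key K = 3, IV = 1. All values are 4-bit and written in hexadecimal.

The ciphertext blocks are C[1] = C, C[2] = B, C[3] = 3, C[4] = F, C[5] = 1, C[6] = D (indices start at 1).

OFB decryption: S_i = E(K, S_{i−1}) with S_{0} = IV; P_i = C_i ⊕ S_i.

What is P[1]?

P[1] = 8

P[1]: S = E(K, 1) = 4; C ⊕ 4 = 8.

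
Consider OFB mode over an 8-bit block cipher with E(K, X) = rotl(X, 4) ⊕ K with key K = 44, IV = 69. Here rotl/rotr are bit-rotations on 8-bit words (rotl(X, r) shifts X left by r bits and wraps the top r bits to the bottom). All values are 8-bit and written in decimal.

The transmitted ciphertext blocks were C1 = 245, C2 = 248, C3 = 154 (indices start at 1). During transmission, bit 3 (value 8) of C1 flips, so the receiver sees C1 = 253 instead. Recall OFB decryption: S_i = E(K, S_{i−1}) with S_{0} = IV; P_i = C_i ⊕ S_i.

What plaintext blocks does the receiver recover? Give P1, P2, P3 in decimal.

P1 = 133, P2 = 83, P3 = 12

Only C1 changed, to 253. In OFB, a change in C_i flips the same bit in P_i only; the keystream is unaffected. Decrypting the received ciphertext:
P1: S = E(K, 69) = 120; 253 ⊕ 120 = 133.
P2: S = E(K, 120) = 171; 248 ⊕ 171 = 83.
P3: S = E(K, 171) = 150; 154 ⊕ 150 = 12.
Blocks that differ from the original plaintext: P1.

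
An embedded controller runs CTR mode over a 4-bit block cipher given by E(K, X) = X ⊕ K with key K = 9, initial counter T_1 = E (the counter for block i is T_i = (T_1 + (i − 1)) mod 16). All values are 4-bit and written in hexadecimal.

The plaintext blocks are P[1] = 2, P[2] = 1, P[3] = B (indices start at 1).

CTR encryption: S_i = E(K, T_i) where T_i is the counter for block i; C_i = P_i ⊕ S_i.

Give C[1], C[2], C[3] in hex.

C[1]: T = E, S = E(K, T) = 7; 2 ⊕ 7 = 5.
C[2]: T = F, S = E(K, T) = 6; 1 ⊕ 6 = 7.
C[3]: T = 0, S = E(K, T) = 9; B ⊕ 9 = 2.

C[1] = 5, C[2] = 7, C[3] = 2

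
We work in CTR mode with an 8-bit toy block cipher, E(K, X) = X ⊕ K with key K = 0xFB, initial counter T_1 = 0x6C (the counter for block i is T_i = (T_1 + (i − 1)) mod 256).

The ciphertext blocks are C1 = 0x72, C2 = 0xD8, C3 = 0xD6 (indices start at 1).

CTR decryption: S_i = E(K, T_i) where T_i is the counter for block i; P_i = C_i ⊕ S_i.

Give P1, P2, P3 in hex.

P1: T = 0x6C, S = E(K, T) = 0x97; 0x72 ⊕ 0x97 = 0xE5.
P2: T = 0x6D, S = E(K, T) = 0x96; 0xD8 ⊕ 0x96 = 0x4E.
P3: T = 0x6E, S = E(K, T) = 0x95; 0xD6 ⊕ 0x95 = 0x43.

P1 = 0xE5, P2 = 0x4E, P3 = 0x43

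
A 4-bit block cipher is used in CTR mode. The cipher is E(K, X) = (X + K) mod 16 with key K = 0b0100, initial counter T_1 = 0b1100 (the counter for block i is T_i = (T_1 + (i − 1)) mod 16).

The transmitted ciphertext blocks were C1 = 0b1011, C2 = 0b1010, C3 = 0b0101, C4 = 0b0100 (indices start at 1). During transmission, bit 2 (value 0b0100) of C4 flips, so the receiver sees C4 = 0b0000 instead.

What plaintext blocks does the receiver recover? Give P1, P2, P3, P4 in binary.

P1 = 0b1011, P2 = 0b1011, P3 = 0b0111, P4 = 0b0011

CTR decryption: S_i = E(K, T_i) where T_i is the counter for block i; P_i = C_i ⊕ S_i.
Only C4 changed, to 0b0000. In CTR, a change in C_i flips the same bit in P_i only; the keystream is unaffected. Decrypting the received ciphertext:
P1: T = 0b1100, S = E(K, T) = 0b0000; 0b1011 ⊕ 0b0000 = 0b1011.
P2: T = 0b1101, S = E(K, T) = 0b0001; 0b1010 ⊕ 0b0001 = 0b1011.
P3: T = 0b1110, S = E(K, T) = 0b0010; 0b0101 ⊕ 0b0010 = 0b0111.
P4: T = 0b1111, S = E(K, T) = 0b0011; 0b0000 ⊕ 0b0011 = 0b0011.
Blocks that differ from the original plaintext: P4.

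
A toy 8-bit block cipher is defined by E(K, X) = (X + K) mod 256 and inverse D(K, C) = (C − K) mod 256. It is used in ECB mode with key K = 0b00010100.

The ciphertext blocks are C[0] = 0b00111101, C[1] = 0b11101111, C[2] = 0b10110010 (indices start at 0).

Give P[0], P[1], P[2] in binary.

ECB decryption: P_i = D(K, C_i).
P[0]: D(K, 0b00111101) = 0b00101001.
P[1]: D(K, 0b11101111) = 0b11011011.
P[2]: D(K, 0b10110010) = 0b10011110.

P[0] = 0b00101001, P[1] = 0b11011011, P[2] = 0b10011110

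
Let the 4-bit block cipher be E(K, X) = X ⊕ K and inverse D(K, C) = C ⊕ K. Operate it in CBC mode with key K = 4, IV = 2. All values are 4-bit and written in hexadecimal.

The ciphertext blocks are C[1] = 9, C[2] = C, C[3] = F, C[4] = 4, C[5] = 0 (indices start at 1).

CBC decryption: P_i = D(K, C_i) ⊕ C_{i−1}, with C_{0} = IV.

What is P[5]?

P[5]: D(K, 0) = 4; 4 ⊕ 4 = 0.

P[5] = 0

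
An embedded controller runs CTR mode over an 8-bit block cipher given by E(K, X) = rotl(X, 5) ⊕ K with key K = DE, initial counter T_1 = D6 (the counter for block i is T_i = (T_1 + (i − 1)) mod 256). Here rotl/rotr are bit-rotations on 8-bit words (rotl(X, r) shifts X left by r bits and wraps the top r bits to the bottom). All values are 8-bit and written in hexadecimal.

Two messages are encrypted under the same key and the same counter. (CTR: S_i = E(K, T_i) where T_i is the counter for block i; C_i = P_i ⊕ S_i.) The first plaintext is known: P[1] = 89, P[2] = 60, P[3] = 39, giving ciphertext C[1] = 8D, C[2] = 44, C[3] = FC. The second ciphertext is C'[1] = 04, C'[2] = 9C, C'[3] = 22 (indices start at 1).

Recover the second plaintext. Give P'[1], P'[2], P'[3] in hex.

In CTR with a reused counter, both messages share the same keystream S_i, so C_i ⊕ C'_i = P_i ⊕ P'_i and thus P'_i = P_i ⊕ C_i ⊕ C'_i.
P'[1]: 89 ⊕ 8D ⊕ 04 = 00.
P'[2]: 60 ⊕ 44 ⊕ 9C = B8.
P'[3]: 39 ⊕ FC ⊕ 22 = E7.

P'[1] = 00, P'[2] = B8, P'[3] = E7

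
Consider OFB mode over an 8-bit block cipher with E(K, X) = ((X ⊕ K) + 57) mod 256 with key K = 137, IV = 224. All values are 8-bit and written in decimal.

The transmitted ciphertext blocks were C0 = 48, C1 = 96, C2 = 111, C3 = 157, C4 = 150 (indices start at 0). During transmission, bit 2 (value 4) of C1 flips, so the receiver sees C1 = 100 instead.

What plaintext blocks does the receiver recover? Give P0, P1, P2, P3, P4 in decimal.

P0 = 146, P1 = 0, P2 = 73, P3 = 117, P4 = 12

OFB decryption: S_i = E(K, S_{i−1}) with S_{−1} = IV; P_i = C_i ⊕ S_i.
Only C1 changed, to 100. In OFB, a change in C_i flips the same bit in P_i only; the keystream is unaffected. Decrypting the received ciphertext:
P0: S = E(K, 224) = 162; 48 ⊕ 162 = 146.
P1: S = E(K, 162) = 100; 100 ⊕ 100 = 0.
P2: S = E(K, 100) = 38; 111 ⊕ 38 = 73.
P3: S = E(K, 38) = 232; 157 ⊕ 232 = 117.
P4: S = E(K, 232) = 154; 150 ⊕ 154 = 12.
Blocks that differ from the original plaintext: P1.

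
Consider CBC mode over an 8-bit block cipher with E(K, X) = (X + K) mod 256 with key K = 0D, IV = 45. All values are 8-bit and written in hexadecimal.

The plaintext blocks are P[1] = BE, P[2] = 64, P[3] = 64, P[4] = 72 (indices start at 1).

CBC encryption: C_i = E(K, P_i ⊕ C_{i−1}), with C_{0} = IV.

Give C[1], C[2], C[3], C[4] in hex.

C[1]: P[1] ⊕ 45 = FB; E(K, FB) = 08.
C[2]: P[2] ⊕ 08 = 6C; E(K, 6C) = 79.
C[3]: P[3] ⊕ 79 = 1D; E(K, 1D) = 2A.
C[4]: P[4] ⊕ 2A = 58; E(K, 58) = 65.

C[1] = 08, C[2] = 79, C[3] = 2A, C[4] = 65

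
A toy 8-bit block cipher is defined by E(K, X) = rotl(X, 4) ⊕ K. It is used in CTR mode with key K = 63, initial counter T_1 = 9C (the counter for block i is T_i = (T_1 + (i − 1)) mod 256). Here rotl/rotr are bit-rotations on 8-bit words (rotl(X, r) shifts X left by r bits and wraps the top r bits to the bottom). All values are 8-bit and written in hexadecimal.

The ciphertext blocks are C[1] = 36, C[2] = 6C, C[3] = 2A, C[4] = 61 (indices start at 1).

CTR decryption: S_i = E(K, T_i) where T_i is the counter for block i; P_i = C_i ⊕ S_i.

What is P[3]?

P[3] = A0

P[3]: T = 9E, S = E(K, T) = 8A; 2A ⊕ 8A = A0.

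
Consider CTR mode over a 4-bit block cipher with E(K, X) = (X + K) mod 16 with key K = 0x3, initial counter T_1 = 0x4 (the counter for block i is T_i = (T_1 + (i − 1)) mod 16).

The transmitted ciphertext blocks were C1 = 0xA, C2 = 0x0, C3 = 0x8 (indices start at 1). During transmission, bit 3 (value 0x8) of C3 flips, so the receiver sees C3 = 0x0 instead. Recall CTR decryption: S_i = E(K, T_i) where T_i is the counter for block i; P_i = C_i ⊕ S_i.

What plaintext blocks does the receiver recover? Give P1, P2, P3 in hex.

P1 = 0xD, P2 = 0x8, P3 = 0x9

Only C3 changed, to 0x0. In CTR, a change in C_i flips the same bit in P_i only; the keystream is unaffected. Decrypting the received ciphertext:
P1: T = 0x4, S = E(K, T) = 0x7; 0xA ⊕ 0x7 = 0xD.
P2: T = 0x5, S = E(K, T) = 0x8; 0x0 ⊕ 0x8 = 0x8.
P3: T = 0x6, S = E(K, T) = 0x9; 0x0 ⊕ 0x9 = 0x9.
Blocks that differ from the original plaintext: P3.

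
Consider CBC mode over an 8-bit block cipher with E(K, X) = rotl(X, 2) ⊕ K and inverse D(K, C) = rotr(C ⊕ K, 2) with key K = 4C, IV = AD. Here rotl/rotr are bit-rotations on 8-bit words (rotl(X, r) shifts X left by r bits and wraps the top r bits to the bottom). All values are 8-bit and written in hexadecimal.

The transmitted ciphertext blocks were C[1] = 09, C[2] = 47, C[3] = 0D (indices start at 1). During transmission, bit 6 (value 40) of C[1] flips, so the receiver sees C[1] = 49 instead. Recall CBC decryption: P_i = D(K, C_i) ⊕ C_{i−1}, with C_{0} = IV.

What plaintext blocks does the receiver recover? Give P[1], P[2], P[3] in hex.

P[1] = EC, P[2] = 8B, P[3] = 17

Only C[1] changed, to 49. In CBC, a change in C_i garbles P_i and flips the same bit in P_{i+1}. Decrypting the received ciphertext:
P[1]: D(K, 49) = 41; 41 ⊕ AD = EC.
P[2]: D(K, 47) = C2; C2 ⊕ 49 = 8B.
P[3]: D(K, 0D) = 50; 50 ⊕ 47 = 17.
Blocks that differ from the original plaintext: P[1], P[2].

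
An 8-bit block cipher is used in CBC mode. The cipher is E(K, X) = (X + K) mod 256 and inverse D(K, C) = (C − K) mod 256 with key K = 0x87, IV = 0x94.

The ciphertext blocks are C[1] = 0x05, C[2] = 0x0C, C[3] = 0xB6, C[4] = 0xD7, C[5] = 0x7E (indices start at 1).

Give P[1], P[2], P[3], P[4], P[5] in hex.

CBC decryption: P_i = D(K, C_i) ⊕ C_{i−1}, with C_{0} = IV.
P[1]: D(K, 0x05) = 0x7E; 0x7E ⊕ 0x94 = 0xEA.
P[2]: D(K, 0x0C) = 0x85; 0x85 ⊕ 0x05 = 0x80.
P[3]: D(K, 0xB6) = 0x2F; 0x2F ⊕ 0x0C = 0x23.
P[4]: D(K, 0xD7) = 0x50; 0x50 ⊕ 0xB6 = 0xE6.
P[5]: D(K, 0x7E) = 0xF7; 0xF7 ⊕ 0xD7 = 0x20.

P[1] = 0xEA, P[2] = 0x80, P[3] = 0x23, P[4] = 0xE6, P[5] = 0x20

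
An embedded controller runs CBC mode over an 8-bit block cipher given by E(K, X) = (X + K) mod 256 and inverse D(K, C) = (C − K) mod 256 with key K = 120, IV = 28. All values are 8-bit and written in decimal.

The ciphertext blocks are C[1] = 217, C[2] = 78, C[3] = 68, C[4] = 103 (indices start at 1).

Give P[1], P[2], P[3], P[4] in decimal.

P[1] = 125, P[2] = 15, P[3] = 130, P[4] = 171

CBC decryption: P_i = D(K, C_i) ⊕ C_{i−1}, with C_{0} = IV.
P[1]: D(K, 217) = 97; 97 ⊕ 28 = 125.
P[2]: D(K, 78) = 214; 214 ⊕ 217 = 15.
P[3]: D(K, 68) = 204; 204 ⊕ 78 = 130.
P[4]: D(K, 103) = 239; 239 ⊕ 68 = 171.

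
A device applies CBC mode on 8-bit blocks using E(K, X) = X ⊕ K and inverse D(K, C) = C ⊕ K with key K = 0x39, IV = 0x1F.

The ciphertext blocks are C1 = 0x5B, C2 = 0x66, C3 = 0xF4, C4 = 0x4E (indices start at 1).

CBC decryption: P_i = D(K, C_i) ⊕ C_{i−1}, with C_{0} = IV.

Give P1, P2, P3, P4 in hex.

P1: D(K, 0x5B) = 0x62; 0x62 ⊕ 0x1F = 0x7D.
P2: D(K, 0x66) = 0x5F; 0x5F ⊕ 0x5B = 0x04.
P3: D(K, 0xF4) = 0xCD; 0xCD ⊕ 0x66 = 0xAB.
P4: D(K, 0x4E) = 0x77; 0x77 ⊕ 0xF4 = 0x83.

P1 = 0x7D, P2 = 0x04, P3 = 0xAB, P4 = 0x83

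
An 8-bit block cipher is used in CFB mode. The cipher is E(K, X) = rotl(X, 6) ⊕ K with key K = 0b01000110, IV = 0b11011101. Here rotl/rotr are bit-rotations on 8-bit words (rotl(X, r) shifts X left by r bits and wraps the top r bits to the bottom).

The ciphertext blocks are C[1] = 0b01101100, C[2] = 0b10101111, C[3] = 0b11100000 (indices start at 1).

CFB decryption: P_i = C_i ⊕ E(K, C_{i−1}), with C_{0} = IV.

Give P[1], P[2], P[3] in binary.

P[1]: E(K, 0b11011101) = 0b00110001; 0b01101100 ⊕ 0b00110001 = 0b01011101.
P[2]: E(K, 0b01101100) = 0b01011101; 0b10101111 ⊕ 0b01011101 = 0b11110010.
P[3]: E(K, 0b10101111) = 0b10101101; 0b11100000 ⊕ 0b10101101 = 0b01001101.

P[1] = 0b01011101, P[2] = 0b11110010, P[3] = 0b01001101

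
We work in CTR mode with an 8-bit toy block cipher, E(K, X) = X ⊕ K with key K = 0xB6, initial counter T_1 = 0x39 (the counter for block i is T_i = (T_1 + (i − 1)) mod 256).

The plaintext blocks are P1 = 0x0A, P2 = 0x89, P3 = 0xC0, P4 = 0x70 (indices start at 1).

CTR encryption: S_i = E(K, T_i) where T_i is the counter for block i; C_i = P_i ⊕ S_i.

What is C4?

C4 = 0xFA

C1: T = 0x39, S = E(K, T) = 0x8F; 0x0A ⊕ 0x8F = 0x85.
C2: T = 0x3A, S = E(K, T) = 0x8C; 0x89 ⊕ 0x8C = 0x05.
C3: T = 0x3B, S = E(K, T) = 0x8D; 0xC0 ⊕ 0x8D = 0x4D.
C4: T = 0x3C, S = E(K, T) = 0x8A; 0x70 ⊕ 0x8A = 0xFA.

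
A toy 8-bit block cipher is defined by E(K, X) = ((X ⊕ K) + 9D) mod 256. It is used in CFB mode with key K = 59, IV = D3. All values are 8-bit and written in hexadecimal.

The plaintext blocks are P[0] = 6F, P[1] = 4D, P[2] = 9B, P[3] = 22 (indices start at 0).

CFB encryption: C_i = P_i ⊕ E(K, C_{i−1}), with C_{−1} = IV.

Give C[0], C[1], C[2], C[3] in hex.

C[0] = 48, C[1] = E3, C[2] = CC, C[3] = 10

C[0]: E(K, D3) = 27; 6F ⊕ 27 = 48.
C[1]: E(K, 48) = AE; 4D ⊕ AE = E3.
C[2]: E(K, E3) = 57; 9B ⊕ 57 = CC.
C[3]: E(K, CC) = 32; 22 ⊕ 32 = 10.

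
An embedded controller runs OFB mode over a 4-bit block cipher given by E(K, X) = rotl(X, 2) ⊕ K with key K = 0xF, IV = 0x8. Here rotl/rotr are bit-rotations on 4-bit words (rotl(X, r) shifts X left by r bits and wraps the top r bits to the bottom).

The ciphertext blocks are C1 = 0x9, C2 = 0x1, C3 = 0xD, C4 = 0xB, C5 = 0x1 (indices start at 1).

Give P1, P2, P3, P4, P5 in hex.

P1 = 0x4, P2 = 0x9, P3 = 0x0, P4 = 0x3, P5 = 0xC

OFB decryption: S_i = E(K, S_{i−1}) with S_{0} = IV; P_i = C_i ⊕ S_i.
P1: S = E(K, 0x8) = 0xD; 0x9 ⊕ 0xD = 0x4.
P2: S = E(K, 0xD) = 0x8; 0x1 ⊕ 0x8 = 0x9.
P3: S = E(K, 0x8) = 0xD; 0xD ⊕ 0xD = 0x0.
P4: S = E(K, 0xD) = 0x8; 0xB ⊕ 0x8 = 0x3.
P5: S = E(K, 0x8) = 0xD; 0x1 ⊕ 0xD = 0xC.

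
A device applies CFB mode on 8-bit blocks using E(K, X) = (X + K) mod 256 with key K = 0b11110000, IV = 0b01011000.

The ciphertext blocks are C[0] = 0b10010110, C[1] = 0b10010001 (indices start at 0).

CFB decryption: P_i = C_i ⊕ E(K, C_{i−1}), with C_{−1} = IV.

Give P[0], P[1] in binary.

P[0]: E(K, 0b01011000) = 0b01001000; 0b10010110 ⊕ 0b01001000 = 0b11011110.
P[1]: E(K, 0b10010110) = 0b10000110; 0b10010001 ⊕ 0b10000110 = 0b00010111.

P[0] = 0b11011110, P[1] = 0b00010111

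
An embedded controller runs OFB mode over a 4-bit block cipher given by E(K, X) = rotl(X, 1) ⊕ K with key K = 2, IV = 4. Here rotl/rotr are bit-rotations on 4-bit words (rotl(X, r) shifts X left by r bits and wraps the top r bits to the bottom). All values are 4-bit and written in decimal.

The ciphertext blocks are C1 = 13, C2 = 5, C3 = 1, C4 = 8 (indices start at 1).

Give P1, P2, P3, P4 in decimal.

P1 = 7, P2 = 2, P3 = 13, P4 = 3

OFB decryption: S_i = E(K, S_{i−1}) with S_{0} = IV; P_i = C_i ⊕ S_i.
P1: S = E(K, 4) = 10; 13 ⊕ 10 = 7.
P2: S = E(K, 10) = 7; 5 ⊕ 7 = 2.
P3: S = E(K, 7) = 12; 1 ⊕ 12 = 13.
P4: S = E(K, 12) = 11; 8 ⊕ 11 = 3.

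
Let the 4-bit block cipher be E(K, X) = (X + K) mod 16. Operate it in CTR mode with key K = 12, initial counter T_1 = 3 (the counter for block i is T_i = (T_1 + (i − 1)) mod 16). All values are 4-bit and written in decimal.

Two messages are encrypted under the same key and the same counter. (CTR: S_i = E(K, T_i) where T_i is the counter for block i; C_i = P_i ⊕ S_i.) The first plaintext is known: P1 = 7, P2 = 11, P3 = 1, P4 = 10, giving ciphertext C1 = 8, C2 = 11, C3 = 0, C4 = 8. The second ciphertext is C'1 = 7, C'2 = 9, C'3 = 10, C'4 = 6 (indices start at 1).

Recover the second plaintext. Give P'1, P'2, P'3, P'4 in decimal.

In CTR with a reused counter, both messages share the same keystream S_i, so C_i ⊕ C'_i = P_i ⊕ P'_i and thus P'_i = P_i ⊕ C_i ⊕ C'_i.
P'1: 7 ⊕ 8 ⊕ 7 = 8.
P'2: 11 ⊕ 11 ⊕ 9 = 9.
P'3: 1 ⊕ 0 ⊕ 10 = 11.
P'4: 10 ⊕ 8 ⊕ 6 = 4.

P'1 = 8, P'2 = 9, P'3 = 11, P'4 = 4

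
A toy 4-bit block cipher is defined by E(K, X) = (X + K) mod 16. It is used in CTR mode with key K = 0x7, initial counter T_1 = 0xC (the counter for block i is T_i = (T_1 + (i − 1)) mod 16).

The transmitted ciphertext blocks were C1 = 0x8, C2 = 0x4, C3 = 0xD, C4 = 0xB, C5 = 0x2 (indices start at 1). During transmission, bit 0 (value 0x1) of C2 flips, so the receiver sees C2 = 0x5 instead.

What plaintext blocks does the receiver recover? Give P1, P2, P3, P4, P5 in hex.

CTR decryption: S_i = E(K, T_i) where T_i is the counter for block i; P_i = C_i ⊕ S_i.
Only C2 changed, to 0x5. In CTR, a change in C_i flips the same bit in P_i only; the keystream is unaffected. Decrypting the received ciphertext:
P1: T = 0xC, S = E(K, T) = 0x3; 0x8 ⊕ 0x3 = 0xB.
P2: T = 0xD, S = E(K, T) = 0x4; 0x5 ⊕ 0x4 = 0x1.
P3: T = 0xE, S = E(K, T) = 0x5; 0xD ⊕ 0x5 = 0x8.
P4: T = 0xF, S = E(K, T) = 0x6; 0xB ⊕ 0x6 = 0xD.
P5: T = 0x0, S = E(K, T) = 0x7; 0x2 ⊕ 0x7 = 0x5.
Blocks that differ from the original plaintext: P2.

P1 = 0xB, P2 = 0x1, P3 = 0x8, P4 = 0xD, P5 = 0x5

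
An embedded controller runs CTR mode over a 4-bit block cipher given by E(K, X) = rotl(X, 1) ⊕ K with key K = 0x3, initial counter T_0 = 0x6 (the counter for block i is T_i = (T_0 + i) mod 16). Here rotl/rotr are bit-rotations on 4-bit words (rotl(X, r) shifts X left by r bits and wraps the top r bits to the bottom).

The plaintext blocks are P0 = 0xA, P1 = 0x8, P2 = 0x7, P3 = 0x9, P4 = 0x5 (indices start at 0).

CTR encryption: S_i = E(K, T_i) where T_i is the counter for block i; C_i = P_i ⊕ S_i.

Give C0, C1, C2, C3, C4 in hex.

C0: T = 0x6, S = E(K, T) = 0xF; 0xA ⊕ 0xF = 0x5.
C1: T = 0x7, S = E(K, T) = 0xD; 0x8 ⊕ 0xD = 0x5.
C2: T = 0x8, S = E(K, T) = 0x2; 0x7 ⊕ 0x2 = 0x5.
C3: T = 0x9, S = E(K, T) = 0x0; 0x9 ⊕ 0x0 = 0x9.
C4: T = 0xA, S = E(K, T) = 0x6; 0x5 ⊕ 0x6 = 0x3.

C0 = 0x5, C1 = 0x5, C2 = 0x5, C3 = 0x9, C4 = 0x3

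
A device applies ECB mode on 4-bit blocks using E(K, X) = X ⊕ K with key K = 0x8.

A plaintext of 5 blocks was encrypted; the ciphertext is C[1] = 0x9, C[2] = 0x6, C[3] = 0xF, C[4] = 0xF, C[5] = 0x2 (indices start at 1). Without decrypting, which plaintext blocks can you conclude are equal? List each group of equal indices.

P[3] = P[4]

ECB encrypts each block independently with the same key, so equal ciphertext blocks imply equal plaintext blocks.
C[3] = C[4] = 0xF, so P[3] = P[4].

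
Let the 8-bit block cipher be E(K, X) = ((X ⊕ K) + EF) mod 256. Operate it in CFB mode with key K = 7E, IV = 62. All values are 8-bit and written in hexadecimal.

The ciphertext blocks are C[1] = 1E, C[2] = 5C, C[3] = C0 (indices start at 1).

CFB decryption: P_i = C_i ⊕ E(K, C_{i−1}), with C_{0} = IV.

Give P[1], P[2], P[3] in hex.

P[1] = 15, P[2] = 13, P[3] = D1

P[1]: E(K, 62) = 0B; 1E ⊕ 0B = 15.
P[2]: E(K, 1E) = 4F; 5C ⊕ 4F = 13.
P[3]: E(K, 5C) = 11; C0 ⊕ 11 = D1.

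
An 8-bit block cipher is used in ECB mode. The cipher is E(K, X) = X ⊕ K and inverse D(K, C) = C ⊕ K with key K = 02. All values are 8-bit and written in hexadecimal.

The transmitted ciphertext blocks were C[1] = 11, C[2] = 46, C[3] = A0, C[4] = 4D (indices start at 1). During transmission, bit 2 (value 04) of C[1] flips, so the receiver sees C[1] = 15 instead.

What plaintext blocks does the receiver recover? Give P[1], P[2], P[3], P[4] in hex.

ECB decryption: P_i = D(K, C_i).
Only C[1] changed, to 15. In ECB, a change in C_i affects only P_i. Decrypting the received ciphertext:
P[1]: D(K, 15) = 17.
P[2]: D(K, 46) = 44.
P[3]: D(K, A0) = A2.
P[4]: D(K, 4D) = 4F.
Blocks that differ from the original plaintext: P[1].

P[1] = 17, P[2] = 44, P[3] = A2, P[4] = 4F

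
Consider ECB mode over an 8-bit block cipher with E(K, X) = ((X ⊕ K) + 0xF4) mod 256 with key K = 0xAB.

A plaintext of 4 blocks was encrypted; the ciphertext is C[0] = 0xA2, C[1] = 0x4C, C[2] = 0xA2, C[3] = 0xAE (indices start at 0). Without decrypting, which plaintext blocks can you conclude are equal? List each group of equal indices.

ECB encrypts each block independently with the same key, so equal ciphertext blocks imply equal plaintext blocks.
C[0] = C[2] = 0xA2, so P[0] = P[2].

P[0] = P[2]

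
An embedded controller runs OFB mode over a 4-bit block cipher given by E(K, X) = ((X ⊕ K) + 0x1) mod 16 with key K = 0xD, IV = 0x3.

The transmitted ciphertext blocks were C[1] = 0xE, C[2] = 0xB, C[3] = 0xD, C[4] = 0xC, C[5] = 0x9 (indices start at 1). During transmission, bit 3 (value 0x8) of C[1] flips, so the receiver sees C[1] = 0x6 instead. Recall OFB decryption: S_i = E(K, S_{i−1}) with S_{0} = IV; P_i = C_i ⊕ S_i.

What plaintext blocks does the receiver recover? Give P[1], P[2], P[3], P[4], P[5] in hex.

Only C[1] changed, to 0x6. In OFB, a change in C_i flips the same bit in P_i only; the keystream is unaffected. Decrypting the received ciphertext:
P[1]: S = E(K, 0x3) = 0xF; 0x6 ⊕ 0xF = 0x9.
P[2]: S = E(K, 0xF) = 0x3; 0xB ⊕ 0x3 = 0x8.
P[3]: S = E(K, 0x3) = 0xF; 0xD ⊕ 0xF = 0x2.
P[4]: S = E(K, 0xF) = 0x3; 0xC ⊕ 0x3 = 0xF.
P[5]: S = E(K, 0x3) = 0xF; 0x9 ⊕ 0xF = 0x6.
Blocks that differ from the original plaintext: P[1].

P[1] = 0x9, P[2] = 0x8, P[3] = 0x2, P[4] = 0xF, P[5] = 0x6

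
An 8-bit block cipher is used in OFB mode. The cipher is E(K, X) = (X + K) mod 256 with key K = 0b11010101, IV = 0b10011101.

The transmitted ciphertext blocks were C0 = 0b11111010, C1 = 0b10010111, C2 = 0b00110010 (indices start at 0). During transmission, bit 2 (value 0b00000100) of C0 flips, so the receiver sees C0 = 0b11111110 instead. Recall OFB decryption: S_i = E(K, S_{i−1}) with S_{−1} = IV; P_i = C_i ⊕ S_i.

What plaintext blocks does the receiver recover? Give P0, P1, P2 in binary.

P0 = 0b10001100, P1 = 0b11010000, P2 = 0b00101110

Only C0 changed, to 0b11111110. In OFB, a change in C_i flips the same bit in P_i only; the keystream is unaffected. Decrypting the received ciphertext:
P0: S = E(K, 0b10011101) = 0b01110010; 0b11111110 ⊕ 0b01110010 = 0b10001100.
P1: S = E(K, 0b01110010) = 0b01000111; 0b10010111 ⊕ 0b01000111 = 0b11010000.
P2: S = E(K, 0b01000111) = 0b00011100; 0b00110010 ⊕ 0b00011100 = 0b00101110.
Blocks that differ from the original plaintext: P0.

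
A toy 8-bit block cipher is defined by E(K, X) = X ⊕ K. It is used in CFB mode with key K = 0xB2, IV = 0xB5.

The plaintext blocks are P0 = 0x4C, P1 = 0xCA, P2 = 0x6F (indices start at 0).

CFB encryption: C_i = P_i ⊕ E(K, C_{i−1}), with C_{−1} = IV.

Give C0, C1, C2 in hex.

C0 = 0x4B, C1 = 0x33, C2 = 0xEE

C0: E(K, 0xB5) = 0x07; 0x4C ⊕ 0x07 = 0x4B.
C1: E(K, 0x4B) = 0xF9; 0xCA ⊕ 0xF9 = 0x33.
C2: E(K, 0x33) = 0x81; 0x6F ⊕ 0x81 = 0xEE.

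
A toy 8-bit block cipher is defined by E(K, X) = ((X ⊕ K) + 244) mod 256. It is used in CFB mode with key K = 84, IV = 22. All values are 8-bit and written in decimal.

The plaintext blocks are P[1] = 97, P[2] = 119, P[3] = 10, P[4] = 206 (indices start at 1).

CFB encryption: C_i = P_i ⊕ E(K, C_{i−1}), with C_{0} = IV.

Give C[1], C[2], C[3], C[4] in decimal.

C[1] = 87, C[2] = 128, C[3] = 194, C[4] = 68

C[1]: E(K, 22) = 54; 97 ⊕ 54 = 87.
C[2]: E(K, 87) = 247; 119 ⊕ 247 = 128.
C[3]: E(K, 128) = 200; 10 ⊕ 200 = 194.
C[4]: E(K, 194) = 138; 206 ⊕ 138 = 68.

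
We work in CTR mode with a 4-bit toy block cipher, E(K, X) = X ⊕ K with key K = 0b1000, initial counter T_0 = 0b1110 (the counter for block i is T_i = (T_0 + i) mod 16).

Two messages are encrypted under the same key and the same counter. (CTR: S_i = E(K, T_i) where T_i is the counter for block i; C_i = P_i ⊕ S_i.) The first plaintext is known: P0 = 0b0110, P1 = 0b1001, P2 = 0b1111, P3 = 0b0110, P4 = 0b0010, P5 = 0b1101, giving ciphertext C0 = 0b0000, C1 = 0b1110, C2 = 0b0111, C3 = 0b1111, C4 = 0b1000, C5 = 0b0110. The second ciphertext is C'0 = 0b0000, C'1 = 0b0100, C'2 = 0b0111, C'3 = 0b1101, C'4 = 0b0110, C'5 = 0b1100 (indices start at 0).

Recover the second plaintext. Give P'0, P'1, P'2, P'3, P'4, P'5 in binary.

In CTR with a reused counter, both messages share the same keystream S_i, so C_i ⊕ C'_i = P_i ⊕ P'_i and thus P'_i = P_i ⊕ C_i ⊕ C'_i.
P'0: 0b0110 ⊕ 0b0000 ⊕ 0b0000 = 0b0110.
P'1: 0b1001 ⊕ 0b1110 ⊕ 0b0100 = 0b0011.
P'2: 0b1111 ⊕ 0b0111 ⊕ 0b0111 = 0b1111.
P'3: 0b0110 ⊕ 0b1111 ⊕ 0b1101 = 0b0100.
P'4: 0b0010 ⊕ 0b1000 ⊕ 0b0110 = 0b1100.
P'5: 0b1101 ⊕ 0b0110 ⊕ 0b1100 = 0b0111.

P'0 = 0b0110, P'1 = 0b0011, P'2 = 0b1111, P'3 = 0b0100, P'4 = 0b1100, P'5 = 0b0111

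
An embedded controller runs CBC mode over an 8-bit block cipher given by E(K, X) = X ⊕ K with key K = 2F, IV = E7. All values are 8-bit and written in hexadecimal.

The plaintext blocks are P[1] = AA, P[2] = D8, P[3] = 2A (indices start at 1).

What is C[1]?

CBC encryption: C_i = E(K, P_i ⊕ C_{i−1}), with C_{0} = IV.
C[1]: P[1] ⊕ E7 = 4D; E(K, 4D) = 62.

C[1] = 62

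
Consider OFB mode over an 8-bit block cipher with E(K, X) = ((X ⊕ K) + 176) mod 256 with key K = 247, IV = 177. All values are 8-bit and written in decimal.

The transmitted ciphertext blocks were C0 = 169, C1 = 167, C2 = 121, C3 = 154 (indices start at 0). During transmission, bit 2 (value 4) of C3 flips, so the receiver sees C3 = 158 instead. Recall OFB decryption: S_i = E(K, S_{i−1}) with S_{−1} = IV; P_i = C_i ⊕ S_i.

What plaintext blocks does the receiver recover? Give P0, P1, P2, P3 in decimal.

P0 = 95, P1 = 22, P2 = 143, P3 = 47

Only C3 changed, to 158. In OFB, a change in C_i flips the same bit in P_i only; the keystream is unaffected. Decrypting the received ciphertext:
P0: S = E(K, 177) = 246; 169 ⊕ 246 = 95.
P1: S = E(K, 246) = 177; 167 ⊕ 177 = 22.
P2: S = E(K, 177) = 246; 121 ⊕ 246 = 143.
P3: S = E(K, 246) = 177; 158 ⊕ 177 = 47.
Blocks that differ from the original plaintext: P3.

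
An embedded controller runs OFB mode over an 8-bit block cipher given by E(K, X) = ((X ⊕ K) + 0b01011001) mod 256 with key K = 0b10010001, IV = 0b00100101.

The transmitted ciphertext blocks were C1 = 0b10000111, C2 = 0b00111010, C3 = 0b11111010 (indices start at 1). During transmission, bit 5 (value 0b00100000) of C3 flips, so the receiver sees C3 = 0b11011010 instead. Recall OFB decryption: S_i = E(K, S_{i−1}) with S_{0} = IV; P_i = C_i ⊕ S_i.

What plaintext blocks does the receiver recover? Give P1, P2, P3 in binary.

Only C3 changed, to 0b11011010. In OFB, a change in C_i flips the same bit in P_i only; the keystream is unaffected. Decrypting the received ciphertext:
P1: S = E(K, 0b00100101) = 0b00001101; 0b10000111 ⊕ 0b00001101 = 0b10001010.
P2: S = E(K, 0b00001101) = 0b11110101; 0b00111010 ⊕ 0b11110101 = 0b11001111.
P3: S = E(K, 0b11110101) = 0b10111101; 0b11011010 ⊕ 0b10111101 = 0b01100111.
Blocks that differ from the original plaintext: P3.

P1 = 0b10001010, P2 = 0b11001111, P3 = 0b01100111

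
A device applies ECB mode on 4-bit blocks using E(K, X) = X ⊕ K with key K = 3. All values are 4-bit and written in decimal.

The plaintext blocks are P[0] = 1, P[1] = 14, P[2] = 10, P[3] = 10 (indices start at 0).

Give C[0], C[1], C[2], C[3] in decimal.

C[0] = 2, C[1] = 13, C[2] = 9, C[3] = 9

ECB encryption: C_i = E(K, P_i).
C[0]: E(K, 1) = 2.
C[1]: E(K, 14) = 13.
C[2]: E(K, 10) = 9.
C[3]: E(K, 10) = 9.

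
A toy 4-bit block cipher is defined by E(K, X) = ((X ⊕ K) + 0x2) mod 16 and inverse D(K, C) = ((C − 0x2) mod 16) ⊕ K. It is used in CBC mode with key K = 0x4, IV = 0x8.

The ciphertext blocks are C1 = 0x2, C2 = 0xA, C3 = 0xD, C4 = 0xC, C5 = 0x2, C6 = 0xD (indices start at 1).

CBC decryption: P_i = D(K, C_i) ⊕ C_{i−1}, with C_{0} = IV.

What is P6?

P6: D(K, 0xD) = 0xF; 0xF ⊕ 0x2 = 0xD.

P6 = 0xD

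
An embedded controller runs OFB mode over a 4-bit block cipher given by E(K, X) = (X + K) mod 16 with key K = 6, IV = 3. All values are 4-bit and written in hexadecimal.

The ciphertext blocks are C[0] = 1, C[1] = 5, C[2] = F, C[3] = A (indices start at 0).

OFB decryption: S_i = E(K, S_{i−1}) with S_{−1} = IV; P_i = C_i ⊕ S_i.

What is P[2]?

P[0]: S = E(K, 3) = 9; 1 ⊕ 9 = 8.
P[1]: S = E(K, 9) = F; 5 ⊕ F = A.
P[2]: S = E(K, F) = 5; F ⊕ 5 = A.

P[2] = A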